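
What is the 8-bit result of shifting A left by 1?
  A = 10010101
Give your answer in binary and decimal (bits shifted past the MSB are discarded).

Shift left by 1: drop the top 1 bit(s), append 1 zero(s) on the right.
  10010101  ->  discard [1], keep [0010101], append 0
= 00101010

Answer: 00101010 (42)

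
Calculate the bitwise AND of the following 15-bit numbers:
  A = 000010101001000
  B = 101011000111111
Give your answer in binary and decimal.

Apply & to each column (1 only where both bits are 1):
  000010101001000
& 101011000111111
-----------------
  000010000001000

Answer: 000010000001000 (1032)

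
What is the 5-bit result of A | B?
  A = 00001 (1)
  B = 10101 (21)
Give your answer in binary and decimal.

Apply | to each column (1 where either bit is 1):
  00001
| 10101
-------
  10101

Answer: 10101 (21)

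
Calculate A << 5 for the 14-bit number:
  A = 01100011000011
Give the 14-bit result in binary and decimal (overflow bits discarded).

Shift left by 5: drop the top 5 bit(s), append 5 zero(s) on the right.
  01100011000011  ->  discard [01100], keep [011000011], append 00000
= 01100001100000

Answer: 01100001100000 (6240)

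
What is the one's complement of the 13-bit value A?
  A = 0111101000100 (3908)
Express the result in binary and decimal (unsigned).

Flip each bit (0->1, 1->0):
  0111101000100
  1000010111011

Answer: 1000010111011 (4283)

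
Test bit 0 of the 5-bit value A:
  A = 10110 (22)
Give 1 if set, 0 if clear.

Bit 0 is the 1st from the right.
  10110
      ^
That bit is 0.

Answer: 0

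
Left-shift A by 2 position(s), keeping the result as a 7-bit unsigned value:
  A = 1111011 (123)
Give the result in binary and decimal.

Shift left by 2: drop the top 2 bit(s), append 2 zero(s) on the right.
  1111011  ->  discard [11], keep [11011], append 00
= 1101100

Answer: 1101100 (108)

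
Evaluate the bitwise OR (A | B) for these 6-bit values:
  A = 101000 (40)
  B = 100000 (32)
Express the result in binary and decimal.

Apply | to each column (1 where either bit is 1):
  101000
| 100000
--------
  101000

Answer: 101000 (40)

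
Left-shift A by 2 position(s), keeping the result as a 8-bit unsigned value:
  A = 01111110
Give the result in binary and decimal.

Shift left by 2: drop the top 2 bit(s), append 2 zero(s) on the right.
  01111110  ->  discard [01], keep [111110], append 00
= 11111000

Answer: 11111000 (248)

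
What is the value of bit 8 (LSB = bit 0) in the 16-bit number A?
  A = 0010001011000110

Bit 8 is the 9th from the right.
  0010001011000110
         ^
That bit is 0.

Answer: 0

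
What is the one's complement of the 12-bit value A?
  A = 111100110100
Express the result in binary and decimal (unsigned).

Flip each bit (0->1, 1->0):
  111100110100
  000011001011

Answer: 000011001011 (203)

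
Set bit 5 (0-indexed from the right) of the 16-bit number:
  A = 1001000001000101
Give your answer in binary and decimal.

Mask = 1 << 5 = 0000000000100000
Bit 5 of A is 0, so OR-ing with the mask flips it to 1.
  1001000001000101
| 0000000000100000
------------------
  1001000001100101

Answer: 1001000001100101 (36965)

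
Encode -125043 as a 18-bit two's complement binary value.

1. Binary of +125043:  011110100001110011
2. Invert bits:     100001011110001100
3. Add 1:           100001011110001101

Answer: 100001011110001101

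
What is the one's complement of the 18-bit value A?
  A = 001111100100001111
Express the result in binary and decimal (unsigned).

Flip each bit (0->1, 1->0):
  001111100100001111
  110000011011110000

Answer: 110000011011110000 (198384)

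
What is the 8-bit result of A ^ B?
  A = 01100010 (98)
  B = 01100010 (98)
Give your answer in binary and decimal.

Apply ^ to each column (1 where bits differ):
  01100010
^ 01100010
----------
  00000000

Answer: 00000000 (0)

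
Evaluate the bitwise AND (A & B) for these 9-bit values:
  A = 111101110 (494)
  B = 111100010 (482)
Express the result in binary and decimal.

Apply & to each column (1 only where both bits are 1):
  111101110
& 111100010
-----------
  111100010

Answer: 111100010 (482)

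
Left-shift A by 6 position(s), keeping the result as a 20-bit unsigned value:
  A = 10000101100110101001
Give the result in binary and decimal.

Shift left by 6: drop the top 6 bit(s), append 6 zero(s) on the right.
  10000101100110101001  ->  discard [100001], keep [01100110101001], append 000000
= 01100110101001000000

Answer: 01100110101001000000 (420416)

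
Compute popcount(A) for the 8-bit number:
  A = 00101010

00101010
1-bits at positions (from bit 0 = LSB): 1, 3, 5
Count = 3

Answer: 3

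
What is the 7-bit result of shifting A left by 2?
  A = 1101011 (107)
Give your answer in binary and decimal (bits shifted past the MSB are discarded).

Shift left by 2: drop the top 2 bit(s), append 2 zero(s) on the right.
  1101011  ->  discard [11], keep [01011], append 00
= 0101100

Answer: 0101100 (44)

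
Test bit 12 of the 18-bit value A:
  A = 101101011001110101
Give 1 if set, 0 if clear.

Bit 12 is the 13th from the right.
  101101011001110101
       ^
That bit is 1.

Answer: 1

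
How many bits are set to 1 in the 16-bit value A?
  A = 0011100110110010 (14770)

0011100110110010
1-bits at positions (from bit 0 = LSB): 1, 4, 5, 7, 8, 11, 12, 13
Count = 8

Answer: 8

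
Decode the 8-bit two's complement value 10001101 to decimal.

MSB is 1, so the value is negative. Find the magnitude:
1. Invert bits:  01110010
2. Add 1:        01110011  = 115
3. Apply sign:   -115

Answer: -115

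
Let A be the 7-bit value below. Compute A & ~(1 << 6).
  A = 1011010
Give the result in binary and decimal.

Mask = ~(1 << 6) = 0111111
Bit 6 of A is 1, so AND-ing with the mask clears it to 0.
  1011010
& 0111111
---------
  0011010

Answer: 0011010 (26)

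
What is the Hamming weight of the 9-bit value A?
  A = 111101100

111101100
1-bits at positions (from bit 0 = LSB): 2, 3, 5, 6, 7, 8
Count = 6

Answer: 6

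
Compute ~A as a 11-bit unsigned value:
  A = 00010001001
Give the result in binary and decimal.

Flip each bit (0->1, 1->0):
  00010001001
  11101110110

Answer: 11101110110 (1910)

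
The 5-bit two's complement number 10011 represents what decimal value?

MSB is 1, so the value is negative. Find the magnitude:
1. Invert bits:  01100
2. Add 1:        01101  = 13
3. Apply sign:   -13

Answer: -13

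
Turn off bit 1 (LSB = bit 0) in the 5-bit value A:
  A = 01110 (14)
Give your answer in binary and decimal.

Mask = ~(1 << 1) = 11101
Bit 1 of A is 1, so AND-ing with the mask clears it to 0.
  01110
& 11101
-------
  01100

Answer: 01100 (12)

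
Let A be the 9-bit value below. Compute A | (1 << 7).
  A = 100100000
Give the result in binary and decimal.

Mask = 1 << 7 = 010000000
Bit 7 of A is 0, so OR-ing with the mask flips it to 1.
  100100000
| 010000000
-----------
  110100000

Answer: 110100000 (416)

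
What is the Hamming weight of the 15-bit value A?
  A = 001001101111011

001001101111011
1-bits at positions (from bit 0 = LSB): 0, 1, 3, 4, 5, 6, 8, 9, 12
Count = 9

Answer: 9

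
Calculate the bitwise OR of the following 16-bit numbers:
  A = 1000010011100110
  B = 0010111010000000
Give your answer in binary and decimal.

Apply | to each column (1 where either bit is 1):
  1000010011100110
| 0010111010000000
------------------
  1010111011100110

Answer: 1010111011100110 (44774)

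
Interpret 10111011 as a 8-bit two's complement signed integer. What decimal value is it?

MSB is 1, so the value is negative. Find the magnitude:
1. Invert bits:  01000100
2. Add 1:        01000101  = 69
3. Apply sign:   -69

Answer: -69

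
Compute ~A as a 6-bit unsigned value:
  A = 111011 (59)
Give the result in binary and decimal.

Flip each bit (0->1, 1->0):
  111011
  000100

Answer: 000100 (4)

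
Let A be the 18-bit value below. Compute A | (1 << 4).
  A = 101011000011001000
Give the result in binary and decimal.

Mask = 1 << 4 = 000000000000010000
Bit 4 of A is 0, so OR-ing with the mask flips it to 1.
  101011000011001000
| 000000000000010000
--------------------
  101011000011011000

Answer: 101011000011011000 (176344)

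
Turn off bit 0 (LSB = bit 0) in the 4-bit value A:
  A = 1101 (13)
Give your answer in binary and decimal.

Mask = ~(1 << 0) = 1110
Bit 0 of A is 1, so AND-ing with the mask clears it to 0.
  1101
& 1110
------
  1100

Answer: 1100 (12)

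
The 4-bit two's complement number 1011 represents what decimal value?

MSB is 1, so the value is negative. Find the magnitude:
1. Invert bits:  0100
2. Add 1:        0101  = 5
3. Apply sign:   -5

Answer: -5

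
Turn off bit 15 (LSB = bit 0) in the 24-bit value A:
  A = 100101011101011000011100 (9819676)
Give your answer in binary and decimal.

Mask = ~(1 << 15) = 111111110111111111111111
Bit 15 of A is 1, so AND-ing with the mask clears it to 0.
  100101011101011000011100
& 111111110111111111111111
--------------------------
  100101010101011000011100

Answer: 100101010101011000011100 (9786908)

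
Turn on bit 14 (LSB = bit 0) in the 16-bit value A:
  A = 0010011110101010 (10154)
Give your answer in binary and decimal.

Mask = 1 << 14 = 0100000000000000
Bit 14 of A is 0, so OR-ing with the mask flips it to 1.
  0010011110101010
| 0100000000000000
------------------
  0110011110101010

Answer: 0110011110101010 (26538)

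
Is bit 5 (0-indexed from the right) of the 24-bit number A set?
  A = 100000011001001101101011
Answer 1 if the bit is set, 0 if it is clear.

Bit 5 is the 6th from the right.
  100000011001001101101011
                    ^
That bit is 1.

Answer: 1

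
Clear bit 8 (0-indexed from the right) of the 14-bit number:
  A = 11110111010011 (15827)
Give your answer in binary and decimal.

Mask = ~(1 << 8) = 11111011111111
Bit 8 of A is 1, so AND-ing with the mask clears it to 0.
  11110111010011
& 11111011111111
----------------
  11110011010011

Answer: 11110011010011 (15571)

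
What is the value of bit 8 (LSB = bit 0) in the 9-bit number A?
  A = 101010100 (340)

Bit 8 is the 9th from the right.
  101010100
  ^
That bit is 1.

Answer: 1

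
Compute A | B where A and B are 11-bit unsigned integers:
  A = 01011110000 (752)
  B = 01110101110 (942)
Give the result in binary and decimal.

Apply | to each column (1 where either bit is 1):
  01011110000
| 01110101110
-------------
  01111111110

Answer: 01111111110 (1022)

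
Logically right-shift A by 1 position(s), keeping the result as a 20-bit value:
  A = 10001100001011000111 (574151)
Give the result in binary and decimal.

Logical shift right by 1: drop the bottom 1 bit(s), prepend 1 zero(s) on the left.
  10001100001011000111  ->  keep [1000110000101100011], discard [1], prepend 0
= 01000110000101100011

Answer: 01000110000101100011 (287075)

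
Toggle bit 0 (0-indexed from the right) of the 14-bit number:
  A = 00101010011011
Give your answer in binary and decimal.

Mask = 1 << 0 = 00000000000001
Bit 0 of A is 1; XOR with the mask flips it to 0.
  00101010011011
^ 00000000000001
----------------
  00101010011010

Answer: 00101010011010 (2714)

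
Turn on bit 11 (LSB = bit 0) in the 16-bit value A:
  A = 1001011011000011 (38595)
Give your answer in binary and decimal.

Mask = 1 << 11 = 0000100000000000
Bit 11 of A is 0, so OR-ing with the mask flips it to 1.
  1001011011000011
| 0000100000000000
------------------
  1001111011000011

Answer: 1001111011000011 (40643)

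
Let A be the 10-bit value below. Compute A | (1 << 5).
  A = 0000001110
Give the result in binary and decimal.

Mask = 1 << 5 = 0000100000
Bit 5 of A is 0, so OR-ing with the mask flips it to 1.
  0000001110
| 0000100000
------------
  0000101110

Answer: 0000101110 (46)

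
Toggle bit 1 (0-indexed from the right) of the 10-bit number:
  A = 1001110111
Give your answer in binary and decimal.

Mask = 1 << 1 = 0000000010
Bit 1 of A is 1; XOR with the mask flips it to 0.
  1001110111
^ 0000000010
------------
  1001110101

Answer: 1001110101 (629)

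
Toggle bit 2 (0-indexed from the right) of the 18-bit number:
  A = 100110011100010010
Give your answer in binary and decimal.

Mask = 1 << 2 = 000000000000000100
Bit 2 of A is 0; XOR with the mask flips it to 1.
  100110011100010010
^ 000000000000000100
--------------------
  100110011100010110

Answer: 100110011100010110 (157462)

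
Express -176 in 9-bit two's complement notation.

1. Binary of +176:  010110000
2. Invert bits:     101001111
3. Add 1:           101010000

Answer: 101010000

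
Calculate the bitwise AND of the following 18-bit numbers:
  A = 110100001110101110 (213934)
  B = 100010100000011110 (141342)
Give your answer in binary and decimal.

Apply & to each column (1 only where both bits are 1):
  110100001110101110
& 100010100000011110
--------------------
  100000000000001110

Answer: 100000000000001110 (131086)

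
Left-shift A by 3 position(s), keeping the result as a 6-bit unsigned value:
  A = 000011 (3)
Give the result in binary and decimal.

Shift left by 3: drop the top 3 bit(s), append 3 zero(s) on the right.
  000011  ->  discard [000], keep [011], append 000
= 011000

Answer: 011000 (24)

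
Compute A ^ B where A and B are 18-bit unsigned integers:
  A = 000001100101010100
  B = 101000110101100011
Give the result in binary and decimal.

Apply ^ to each column (1 where bits differ):
  000001100101010100
^ 101000110101100011
--------------------
  101001010000110111

Answer: 101001010000110111 (169015)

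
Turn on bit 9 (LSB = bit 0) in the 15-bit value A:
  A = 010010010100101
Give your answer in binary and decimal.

Mask = 1 << 9 = 000001000000000
Bit 9 of A is 0, so OR-ing with the mask flips it to 1.
  010010010100101
| 000001000000000
-----------------
  010011010100101

Answer: 010011010100101 (9893)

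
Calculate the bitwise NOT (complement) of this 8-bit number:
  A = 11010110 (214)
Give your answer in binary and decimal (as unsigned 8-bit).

Flip each bit (0->1, 1->0):
  11010110
  00101001

Answer: 00101001 (41)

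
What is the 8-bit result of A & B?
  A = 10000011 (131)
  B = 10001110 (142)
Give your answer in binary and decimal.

Apply & to each column (1 only where both bits are 1):
  10000011
& 10001110
----------
  10000010

Answer: 10000010 (130)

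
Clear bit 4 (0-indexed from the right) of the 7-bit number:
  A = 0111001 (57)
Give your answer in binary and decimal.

Mask = ~(1 << 4) = 1101111
Bit 4 of A is 1, so AND-ing with the mask clears it to 0.
  0111001
& 1101111
---------
  0101001

Answer: 0101001 (41)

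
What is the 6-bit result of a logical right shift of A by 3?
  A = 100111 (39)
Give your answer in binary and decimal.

Logical shift right by 3: drop the bottom 3 bit(s), prepend 3 zero(s) on the left.
  100111  ->  keep [100], discard [111], prepend 000
= 000100

Answer: 000100 (4)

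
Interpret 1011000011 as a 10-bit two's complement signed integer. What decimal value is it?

MSB is 1, so the value is negative. Find the magnitude:
1. Invert bits:  0100111100
2. Add 1:        0100111101  = 317
3. Apply sign:   -317

Answer: -317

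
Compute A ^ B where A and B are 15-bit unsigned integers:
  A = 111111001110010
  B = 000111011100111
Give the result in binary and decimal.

Apply ^ to each column (1 where bits differ):
  111111001110010
^ 000111011100111
-----------------
  111000010010101

Answer: 111000010010101 (28821)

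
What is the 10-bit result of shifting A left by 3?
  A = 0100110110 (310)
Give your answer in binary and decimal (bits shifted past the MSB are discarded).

Shift left by 3: drop the top 3 bit(s), append 3 zero(s) on the right.
  0100110110  ->  discard [010], keep [0110110], append 000
= 0110110000

Answer: 0110110000 (432)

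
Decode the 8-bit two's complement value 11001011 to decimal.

MSB is 1, so the value is negative. Find the magnitude:
1. Invert bits:  00110100
2. Add 1:        00110101  = 53
3. Apply sign:   -53

Answer: -53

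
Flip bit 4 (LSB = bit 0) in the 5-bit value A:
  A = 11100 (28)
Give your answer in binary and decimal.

Mask = 1 << 4 = 10000
Bit 4 of A is 1; XOR with the mask flips it to 0.
  11100
^ 10000
-------
  01100

Answer: 01100 (12)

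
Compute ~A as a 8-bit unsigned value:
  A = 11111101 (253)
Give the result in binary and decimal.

Flip each bit (0->1, 1->0):
  11111101
  00000010

Answer: 00000010 (2)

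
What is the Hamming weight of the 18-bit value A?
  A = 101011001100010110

101011001100010110
1-bits at positions (from bit 0 = LSB): 1, 2, 4, 8, 9, 12, 13, 15, 17
Count = 9

Answer: 9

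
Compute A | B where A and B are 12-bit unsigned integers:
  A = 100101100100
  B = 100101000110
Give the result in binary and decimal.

Apply | to each column (1 where either bit is 1):
  100101100100
| 100101000110
--------------
  100101100110

Answer: 100101100110 (2406)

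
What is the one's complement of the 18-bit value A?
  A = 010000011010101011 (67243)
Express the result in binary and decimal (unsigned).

Flip each bit (0->1, 1->0):
  010000011010101011
  101111100101010100

Answer: 101111100101010100 (194900)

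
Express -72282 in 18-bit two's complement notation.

1. Binary of +72282:  010001101001011010
2. Invert bits:     101110010110100101
3. Add 1:           101110010110100110

Answer: 101110010110100110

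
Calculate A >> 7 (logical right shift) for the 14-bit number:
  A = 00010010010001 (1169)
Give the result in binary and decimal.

Logical shift right by 7: drop the bottom 7 bit(s), prepend 7 zero(s) on the left.
  00010010010001  ->  keep [0001001], discard [0010001], prepend 0000000
= 00000000001001

Answer: 00000000001001 (9)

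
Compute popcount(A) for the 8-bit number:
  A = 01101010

01101010
1-bits at positions (from bit 0 = LSB): 1, 3, 5, 6
Count = 4

Answer: 4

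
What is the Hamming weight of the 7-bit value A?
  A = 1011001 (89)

1011001
1-bits at positions (from bit 0 = LSB): 0, 3, 4, 6
Count = 4

Answer: 4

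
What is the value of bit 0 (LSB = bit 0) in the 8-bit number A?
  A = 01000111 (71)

Bit 0 is the 1st from the right.
  01000111
         ^
That bit is 1.

Answer: 1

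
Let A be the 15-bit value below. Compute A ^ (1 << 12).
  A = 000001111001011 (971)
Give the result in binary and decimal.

Mask = 1 << 12 = 001000000000000
Bit 12 of A is 0; XOR with the mask flips it to 1.
  000001111001011
^ 001000000000000
-----------------
  001001111001011

Answer: 001001111001011 (5067)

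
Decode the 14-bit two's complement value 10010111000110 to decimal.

MSB is 1, so the value is negative. Find the magnitude:
1. Invert bits:  01101000111001
2. Add 1:        01101000111010  = 6714
3. Apply sign:   -6714

Answer: -6714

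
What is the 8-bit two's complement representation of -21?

1. Binary of +21:  00010101
2. Invert bits:     11101010
3. Add 1:           11101011

Answer: 11101011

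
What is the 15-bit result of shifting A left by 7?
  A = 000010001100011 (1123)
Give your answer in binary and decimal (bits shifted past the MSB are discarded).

Shift left by 7: drop the top 7 bit(s), append 7 zero(s) on the right.
  000010001100011  ->  discard [0000100], keep [01100011], append 0000000
= 011000110000000

Answer: 011000110000000 (12672)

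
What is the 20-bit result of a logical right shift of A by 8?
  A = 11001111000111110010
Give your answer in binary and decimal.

Logical shift right by 8: drop the bottom 8 bit(s), prepend 8 zero(s) on the left.
  11001111000111110010  ->  keep [110011110001], discard [11110010], prepend 00000000
= 00000000110011110001

Answer: 00000000110011110001 (3313)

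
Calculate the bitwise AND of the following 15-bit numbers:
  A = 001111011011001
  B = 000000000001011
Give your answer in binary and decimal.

Apply & to each column (1 only where both bits are 1):
  001111011011001
& 000000000001011
-----------------
  000000000001001

Answer: 000000000001001 (9)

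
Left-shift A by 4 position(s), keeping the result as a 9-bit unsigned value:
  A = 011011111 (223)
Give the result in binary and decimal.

Shift left by 4: drop the top 4 bit(s), append 4 zero(s) on the right.
  011011111  ->  discard [0110], keep [11111], append 0000
= 111110000

Answer: 111110000 (496)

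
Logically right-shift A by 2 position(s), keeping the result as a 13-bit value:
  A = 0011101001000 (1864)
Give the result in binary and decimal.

Logical shift right by 2: drop the bottom 2 bit(s), prepend 2 zero(s) on the left.
  0011101001000  ->  keep [00111010010], discard [00], prepend 00
= 0000111010010

Answer: 0000111010010 (466)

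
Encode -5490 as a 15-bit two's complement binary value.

1. Binary of +5490:  001010101110010
2. Invert bits:     110101010001101
3. Add 1:           110101010001110

Answer: 110101010001110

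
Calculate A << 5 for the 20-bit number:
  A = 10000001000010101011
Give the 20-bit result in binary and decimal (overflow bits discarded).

Shift left by 5: drop the top 5 bit(s), append 5 zero(s) on the right.
  10000001000010101011  ->  discard [10000], keep [001000010101011], append 00000
= 00100001010101100000

Answer: 00100001010101100000 (136544)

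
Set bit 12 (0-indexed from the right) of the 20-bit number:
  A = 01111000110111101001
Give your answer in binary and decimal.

Mask = 1 << 12 = 00000001000000000000
Bit 12 of A is 0, so OR-ing with the mask flips it to 1.
  01111000110111101001
| 00000001000000000000
----------------------
  01111001110111101001

Answer: 01111001110111101001 (499177)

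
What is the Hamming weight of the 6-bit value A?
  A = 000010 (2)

000010
1-bits at positions (from bit 0 = LSB): 1
Count = 1

Answer: 1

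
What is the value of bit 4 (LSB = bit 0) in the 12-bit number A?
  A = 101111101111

Bit 4 is the 5th from the right.
  101111101111
         ^
That bit is 0.

Answer: 0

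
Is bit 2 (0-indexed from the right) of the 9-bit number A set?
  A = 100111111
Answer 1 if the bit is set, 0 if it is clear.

Bit 2 is the 3rd from the right.
  100111111
        ^
That bit is 1.

Answer: 1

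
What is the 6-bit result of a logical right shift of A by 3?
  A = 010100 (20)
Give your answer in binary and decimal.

Logical shift right by 3: drop the bottom 3 bit(s), prepend 3 zero(s) on the left.
  010100  ->  keep [010], discard [100], prepend 000
= 000010

Answer: 000010 (2)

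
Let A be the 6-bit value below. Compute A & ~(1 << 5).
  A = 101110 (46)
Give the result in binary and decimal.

Mask = ~(1 << 5) = 011111
Bit 5 of A is 1, so AND-ing with the mask clears it to 0.
  101110
& 011111
--------
  001110

Answer: 001110 (14)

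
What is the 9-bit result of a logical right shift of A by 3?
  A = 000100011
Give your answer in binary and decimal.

Logical shift right by 3: drop the bottom 3 bit(s), prepend 3 zero(s) on the left.
  000100011  ->  keep [000100], discard [011], prepend 000
= 000000100

Answer: 000000100 (4)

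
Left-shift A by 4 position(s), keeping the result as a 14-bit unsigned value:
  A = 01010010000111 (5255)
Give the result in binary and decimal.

Shift left by 4: drop the top 4 bit(s), append 4 zero(s) on the right.
  01010010000111  ->  discard [0101], keep [0010000111], append 0000
= 00100001110000

Answer: 00100001110000 (2160)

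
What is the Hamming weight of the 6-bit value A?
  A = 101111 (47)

101111
1-bits at positions (from bit 0 = LSB): 0, 1, 2, 3, 5
Count = 5

Answer: 5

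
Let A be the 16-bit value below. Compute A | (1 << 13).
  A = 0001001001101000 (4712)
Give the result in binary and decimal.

Mask = 1 << 13 = 0010000000000000
Bit 13 of A is 0, so OR-ing with the mask flips it to 1.
  0001001001101000
| 0010000000000000
------------------
  0011001001101000

Answer: 0011001001101000 (12904)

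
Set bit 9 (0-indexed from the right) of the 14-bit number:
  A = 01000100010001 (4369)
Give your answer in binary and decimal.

Mask = 1 << 9 = 00001000000000
Bit 9 of A is 0, so OR-ing with the mask flips it to 1.
  01000100010001
| 00001000000000
----------------
  01001100010001

Answer: 01001100010001 (4881)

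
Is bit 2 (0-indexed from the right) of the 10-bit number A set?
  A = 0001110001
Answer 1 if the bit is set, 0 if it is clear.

Bit 2 is the 3rd from the right.
  0001110001
         ^
That bit is 0.

Answer: 0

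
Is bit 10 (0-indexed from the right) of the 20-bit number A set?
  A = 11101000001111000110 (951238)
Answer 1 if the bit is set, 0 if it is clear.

Bit 10 is the 11th from the right.
  11101000001111000110
           ^
That bit is 0.

Answer: 0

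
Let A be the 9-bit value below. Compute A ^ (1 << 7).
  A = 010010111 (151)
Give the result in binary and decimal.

Mask = 1 << 7 = 010000000
Bit 7 of A is 1; XOR with the mask flips it to 0.
  010010111
^ 010000000
-----------
  000010111

Answer: 000010111 (23)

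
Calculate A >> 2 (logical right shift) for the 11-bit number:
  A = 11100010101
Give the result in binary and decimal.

Logical shift right by 2: drop the bottom 2 bit(s), prepend 2 zero(s) on the left.
  11100010101  ->  keep [111000101], discard [01], prepend 00
= 00111000101

Answer: 00111000101 (453)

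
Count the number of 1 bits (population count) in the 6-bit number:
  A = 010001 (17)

010001
1-bits at positions (from bit 0 = LSB): 0, 4
Count = 2

Answer: 2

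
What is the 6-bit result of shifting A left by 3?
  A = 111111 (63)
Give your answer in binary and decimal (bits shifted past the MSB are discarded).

Shift left by 3: drop the top 3 bit(s), append 3 zero(s) on the right.
  111111  ->  discard [111], keep [111], append 000
= 111000

Answer: 111000 (56)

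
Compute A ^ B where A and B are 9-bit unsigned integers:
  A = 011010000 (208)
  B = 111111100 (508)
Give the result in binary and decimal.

Apply ^ to each column (1 where bits differ):
  011010000
^ 111111100
-----------
  100101100

Answer: 100101100 (300)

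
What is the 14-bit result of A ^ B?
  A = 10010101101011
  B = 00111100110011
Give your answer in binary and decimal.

Apply ^ to each column (1 where bits differ):
  10010101101011
^ 00111100110011
----------------
  10101001011000

Answer: 10101001011000 (10840)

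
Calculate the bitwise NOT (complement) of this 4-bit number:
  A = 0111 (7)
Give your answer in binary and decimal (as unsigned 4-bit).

Flip each bit (0->1, 1->0):
  0111
  1000

Answer: 1000 (8)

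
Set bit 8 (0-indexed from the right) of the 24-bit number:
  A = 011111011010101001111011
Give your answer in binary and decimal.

Mask = 1 << 8 = 000000000000000100000000
Bit 8 of A is 0, so OR-ing with the mask flips it to 1.
  011111011010101001111011
| 000000000000000100000000
--------------------------
  011111011010101101111011

Answer: 011111011010101101111011 (8235899)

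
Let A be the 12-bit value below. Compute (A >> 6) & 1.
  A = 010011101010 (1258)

Bit 6 is the 7th from the right.
  010011101010
       ^
That bit is 1.

Answer: 1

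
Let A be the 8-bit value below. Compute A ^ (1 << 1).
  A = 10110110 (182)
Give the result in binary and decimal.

Mask = 1 << 1 = 00000010
Bit 1 of A is 1; XOR with the mask flips it to 0.
  10110110
^ 00000010
----------
  10110100

Answer: 10110100 (180)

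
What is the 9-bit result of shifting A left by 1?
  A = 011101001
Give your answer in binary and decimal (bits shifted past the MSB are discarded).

Shift left by 1: drop the top 1 bit(s), append 1 zero(s) on the right.
  011101001  ->  discard [0], keep [11101001], append 0
= 111010010

Answer: 111010010 (466)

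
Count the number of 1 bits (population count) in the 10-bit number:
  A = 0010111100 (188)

0010111100
1-bits at positions (from bit 0 = LSB): 2, 3, 4, 5, 7
Count = 5

Answer: 5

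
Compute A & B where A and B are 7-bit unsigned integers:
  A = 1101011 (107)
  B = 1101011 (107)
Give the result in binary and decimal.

Apply & to each column (1 only where both bits are 1):
  1101011
& 1101011
---------
  1101011

Answer: 1101011 (107)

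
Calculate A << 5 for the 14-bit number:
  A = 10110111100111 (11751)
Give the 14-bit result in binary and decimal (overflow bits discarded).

Shift left by 5: drop the top 5 bit(s), append 5 zero(s) on the right.
  10110111100111  ->  discard [10110], keep [111100111], append 00000
= 11110011100000

Answer: 11110011100000 (15584)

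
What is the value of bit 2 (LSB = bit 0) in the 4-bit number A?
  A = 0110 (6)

Bit 2 is the 3rd from the right.
  0110
   ^
That bit is 1.

Answer: 1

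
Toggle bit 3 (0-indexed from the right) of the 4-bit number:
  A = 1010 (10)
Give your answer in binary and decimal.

Mask = 1 << 3 = 1000
Bit 3 of A is 1; XOR with the mask flips it to 0.
  1010
^ 1000
------
  0010

Answer: 0010 (2)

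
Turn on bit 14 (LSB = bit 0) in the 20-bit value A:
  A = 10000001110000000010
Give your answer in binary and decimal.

Mask = 1 << 14 = 00000100000000000000
Bit 14 of A is 0, so OR-ing with the mask flips it to 1.
  10000001110000000010
| 00000100000000000000
----------------------
  10000101110000000010

Answer: 10000101110000000010 (547842)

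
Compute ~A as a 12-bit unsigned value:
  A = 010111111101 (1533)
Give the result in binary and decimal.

Flip each bit (0->1, 1->0):
  010111111101
  101000000010

Answer: 101000000010 (2562)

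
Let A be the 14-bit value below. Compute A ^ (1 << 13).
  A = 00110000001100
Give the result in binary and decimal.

Mask = 1 << 13 = 10000000000000
Bit 13 of A is 0; XOR with the mask flips it to 1.
  00110000001100
^ 10000000000000
----------------
  10110000001100

Answer: 10110000001100 (11276)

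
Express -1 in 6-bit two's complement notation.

1. Binary of +1:  000001
2. Invert bits:     111110
3. Add 1:           111111

Answer: 111111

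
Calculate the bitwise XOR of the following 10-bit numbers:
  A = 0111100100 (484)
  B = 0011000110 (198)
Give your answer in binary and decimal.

Apply ^ to each column (1 where bits differ):
  0111100100
^ 0011000110
------------
  0100100010

Answer: 0100100010 (290)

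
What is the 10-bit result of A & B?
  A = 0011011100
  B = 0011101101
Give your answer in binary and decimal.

Apply & to each column (1 only where both bits are 1):
  0011011100
& 0011101101
------------
  0011001100

Answer: 0011001100 (204)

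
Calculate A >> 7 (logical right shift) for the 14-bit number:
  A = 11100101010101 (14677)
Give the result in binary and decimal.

Logical shift right by 7: drop the bottom 7 bit(s), prepend 7 zero(s) on the left.
  11100101010101  ->  keep [1110010], discard [1010101], prepend 0000000
= 00000001110010

Answer: 00000001110010 (114)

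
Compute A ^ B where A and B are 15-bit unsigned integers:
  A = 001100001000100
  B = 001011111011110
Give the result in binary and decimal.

Apply ^ to each column (1 where bits differ):
  001100001000100
^ 001011111011110
-----------------
  000111110011010

Answer: 000111110011010 (3994)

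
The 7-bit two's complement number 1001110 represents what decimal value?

MSB is 1, so the value is negative. Find the magnitude:
1. Invert bits:  0110001
2. Add 1:        0110010  = 50
3. Apply sign:   -50

Answer: -50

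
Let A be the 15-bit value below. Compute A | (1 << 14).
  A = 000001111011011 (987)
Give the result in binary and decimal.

Mask = 1 << 14 = 100000000000000
Bit 14 of A is 0, so OR-ing with the mask flips it to 1.
  000001111011011
| 100000000000000
-----------------
  100001111011011

Answer: 100001111011011 (17371)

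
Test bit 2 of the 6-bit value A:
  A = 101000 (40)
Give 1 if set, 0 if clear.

Bit 2 is the 3rd from the right.
  101000
     ^
That bit is 0.

Answer: 0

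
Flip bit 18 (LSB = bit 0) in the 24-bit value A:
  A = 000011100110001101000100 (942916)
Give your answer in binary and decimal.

Mask = 1 << 18 = 000001000000000000000000
Bit 18 of A is 1; XOR with the mask flips it to 0.
  000011100110001101000100
^ 000001000000000000000000
--------------------------
  000010100110001101000100

Answer: 000010100110001101000100 (680772)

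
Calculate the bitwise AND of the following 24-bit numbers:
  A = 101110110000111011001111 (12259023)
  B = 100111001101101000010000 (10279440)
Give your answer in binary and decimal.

Apply & to each column (1 only where both bits are 1):
  101110110000111011001111
& 100111001101101000010000
--------------------------
  100110000000101000000000

Answer: 100110000000101000000000 (9964032)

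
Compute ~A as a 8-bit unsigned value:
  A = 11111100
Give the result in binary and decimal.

Flip each bit (0->1, 1->0):
  11111100
  00000011

Answer: 00000011 (3)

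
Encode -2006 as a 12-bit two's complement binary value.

1. Binary of +2006:  011111010110
2. Invert bits:     100000101001
3. Add 1:           100000101010

Answer: 100000101010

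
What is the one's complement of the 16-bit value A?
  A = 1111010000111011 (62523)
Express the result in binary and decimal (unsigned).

Flip each bit (0->1, 1->0):
  1111010000111011
  0000101111000100

Answer: 0000101111000100 (3012)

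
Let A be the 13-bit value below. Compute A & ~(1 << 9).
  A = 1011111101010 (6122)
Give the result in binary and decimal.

Mask = ~(1 << 9) = 1110111111111
Bit 9 of A is 1, so AND-ing with the mask clears it to 0.
  1011111101010
& 1110111111111
---------------
  1010111101010

Answer: 1010111101010 (5610)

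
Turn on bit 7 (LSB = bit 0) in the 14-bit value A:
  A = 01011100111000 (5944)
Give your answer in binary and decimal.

Mask = 1 << 7 = 00000010000000
Bit 7 of A is 0, so OR-ing with the mask flips it to 1.
  01011100111000
| 00000010000000
----------------
  01011110111000

Answer: 01011110111000 (6072)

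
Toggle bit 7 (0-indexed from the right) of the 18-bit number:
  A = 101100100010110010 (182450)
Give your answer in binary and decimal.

Mask = 1 << 7 = 000000000010000000
Bit 7 of A is 1; XOR with the mask flips it to 0.
  101100100010110010
^ 000000000010000000
--------------------
  101100100000110010

Answer: 101100100000110010 (182322)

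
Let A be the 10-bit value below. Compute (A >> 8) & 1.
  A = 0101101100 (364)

Bit 8 is the 9th from the right.
  0101101100
   ^
That bit is 1.

Answer: 1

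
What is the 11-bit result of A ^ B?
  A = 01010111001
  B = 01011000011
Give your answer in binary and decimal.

Apply ^ to each column (1 where bits differ):
  01010111001
^ 01011000011
-------------
  00001111010

Answer: 00001111010 (122)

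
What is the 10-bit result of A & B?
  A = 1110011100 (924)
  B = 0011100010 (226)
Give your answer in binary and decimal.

Apply & to each column (1 only where both bits are 1):
  1110011100
& 0011100010
------------
  0010000000

Answer: 0010000000 (128)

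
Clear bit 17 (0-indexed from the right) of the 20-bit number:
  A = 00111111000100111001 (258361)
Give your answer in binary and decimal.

Mask = ~(1 << 17) = 11011111111111111111
Bit 17 of A is 1, so AND-ing with the mask clears it to 0.
  00111111000100111001
& 11011111111111111111
----------------------
  00011111000100111001

Answer: 00011111000100111001 (127289)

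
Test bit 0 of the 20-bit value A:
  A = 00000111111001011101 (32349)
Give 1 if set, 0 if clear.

Bit 0 is the 1st from the right.
  00000111111001011101
                     ^
That bit is 1.

Answer: 1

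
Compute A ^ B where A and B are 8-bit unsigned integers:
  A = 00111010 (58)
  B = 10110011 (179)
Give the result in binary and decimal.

Apply ^ to each column (1 where bits differ):
  00111010
^ 10110011
----------
  10001001

Answer: 10001001 (137)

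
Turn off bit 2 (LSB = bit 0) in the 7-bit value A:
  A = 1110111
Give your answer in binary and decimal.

Mask = ~(1 << 2) = 1111011
Bit 2 of A is 1, so AND-ing with the mask clears it to 0.
  1110111
& 1111011
---------
  1110011

Answer: 1110011 (115)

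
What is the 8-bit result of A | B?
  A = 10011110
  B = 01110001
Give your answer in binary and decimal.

Apply | to each column (1 where either bit is 1):
  10011110
| 01110001
----------
  11111111

Answer: 11111111 (255)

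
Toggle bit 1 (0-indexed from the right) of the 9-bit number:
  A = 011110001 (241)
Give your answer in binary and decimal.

Mask = 1 << 1 = 000000010
Bit 1 of A is 0; XOR with the mask flips it to 1.
  011110001
^ 000000010
-----------
  011110011

Answer: 011110011 (243)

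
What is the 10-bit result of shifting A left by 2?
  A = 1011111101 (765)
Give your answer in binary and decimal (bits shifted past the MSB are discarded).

Shift left by 2: drop the top 2 bit(s), append 2 zero(s) on the right.
  1011111101  ->  discard [10], keep [11111101], append 00
= 1111110100

Answer: 1111110100 (1012)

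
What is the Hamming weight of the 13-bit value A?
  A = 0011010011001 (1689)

0011010011001
1-bits at positions (from bit 0 = LSB): 0, 3, 4, 7, 9, 10
Count = 6

Answer: 6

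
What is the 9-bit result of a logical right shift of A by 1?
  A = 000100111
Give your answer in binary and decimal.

Logical shift right by 1: drop the bottom 1 bit(s), prepend 1 zero(s) on the left.
  000100111  ->  keep [00010011], discard [1], prepend 0
= 000010011

Answer: 000010011 (19)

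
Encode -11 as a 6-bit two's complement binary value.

1. Binary of +11:  001011
2. Invert bits:     110100
3. Add 1:           110101

Answer: 110101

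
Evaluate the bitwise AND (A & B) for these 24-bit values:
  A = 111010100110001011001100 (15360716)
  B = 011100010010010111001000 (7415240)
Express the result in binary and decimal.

Apply & to each column (1 only where both bits are 1):
  111010100110001011001100
& 011100010010010111001000
--------------------------
  011000000010000011001000

Answer: 011000000010000011001000 (6299848)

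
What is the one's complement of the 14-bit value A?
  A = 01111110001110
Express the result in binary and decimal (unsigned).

Flip each bit (0->1, 1->0):
  01111110001110
  10000001110001

Answer: 10000001110001 (8305)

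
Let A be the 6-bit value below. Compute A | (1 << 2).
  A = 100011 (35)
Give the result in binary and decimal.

Mask = 1 << 2 = 000100
Bit 2 of A is 0, so OR-ing with the mask flips it to 1.
  100011
| 000100
--------
  100111

Answer: 100111 (39)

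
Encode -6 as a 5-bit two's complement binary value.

1. Binary of +6:  00110
2. Invert bits:     11001
3. Add 1:           11010

Answer: 11010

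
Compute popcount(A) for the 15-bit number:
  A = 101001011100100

101001011100100
1-bits at positions (from bit 0 = LSB): 2, 5, 6, 7, 9, 12, 14
Count = 7

Answer: 7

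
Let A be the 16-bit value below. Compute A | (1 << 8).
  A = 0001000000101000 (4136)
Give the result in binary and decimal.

Mask = 1 << 8 = 0000000100000000
Bit 8 of A is 0, so OR-ing with the mask flips it to 1.
  0001000000101000
| 0000000100000000
------------------
  0001000100101000

Answer: 0001000100101000 (4392)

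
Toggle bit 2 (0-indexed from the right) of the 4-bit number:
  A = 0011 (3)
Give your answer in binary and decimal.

Mask = 1 << 2 = 0100
Bit 2 of A is 0; XOR with the mask flips it to 1.
  0011
^ 0100
------
  0111

Answer: 0111 (7)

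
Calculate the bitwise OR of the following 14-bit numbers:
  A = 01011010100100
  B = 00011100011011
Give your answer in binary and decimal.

Apply | to each column (1 where either bit is 1):
  01011010100100
| 00011100011011
----------------
  01011110111111

Answer: 01011110111111 (6079)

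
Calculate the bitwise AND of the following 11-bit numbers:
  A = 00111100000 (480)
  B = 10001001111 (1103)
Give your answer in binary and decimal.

Apply & to each column (1 only where both bits are 1):
  00111100000
& 10001001111
-------------
  00001000000

Answer: 00001000000 (64)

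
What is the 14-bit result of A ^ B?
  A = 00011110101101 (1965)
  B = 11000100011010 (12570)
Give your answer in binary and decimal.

Apply ^ to each column (1 where bits differ):
  00011110101101
^ 11000100011010
----------------
  11011010110111

Answer: 11011010110111 (14007)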